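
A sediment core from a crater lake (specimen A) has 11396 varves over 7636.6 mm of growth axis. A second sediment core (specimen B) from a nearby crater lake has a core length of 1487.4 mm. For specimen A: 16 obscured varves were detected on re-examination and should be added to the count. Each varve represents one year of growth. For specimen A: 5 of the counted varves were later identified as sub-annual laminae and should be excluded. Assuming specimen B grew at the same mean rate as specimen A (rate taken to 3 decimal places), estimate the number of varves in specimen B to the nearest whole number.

Specimen A: correcting the raw count gives 11396 − 5 + 16 = 11407 true varves.
A: 7636.6 mm over 11407 years gives 7636.6 / 11407 ≈ 0.669 mm per year.
Specimen B: 1487.4 mm / 0.669 mm per year = 2223.32 years ≈ 2223 varves.

2223 varves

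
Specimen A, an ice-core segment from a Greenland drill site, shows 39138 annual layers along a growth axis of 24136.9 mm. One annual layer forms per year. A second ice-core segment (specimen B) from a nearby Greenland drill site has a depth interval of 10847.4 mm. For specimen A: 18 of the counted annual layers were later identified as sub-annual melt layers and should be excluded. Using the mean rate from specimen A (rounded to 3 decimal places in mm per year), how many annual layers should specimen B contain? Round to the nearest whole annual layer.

17581 annual layers

Specimen A: after corrections the count is 39138 − 18 = 39120 annual layers.
A: Mean rate = 24136.9 mm / 39120 years ≈ 0.617 mm/year.
Specimen B: 10847.4 mm / 0.617 mm per year = 17580.88 years ≈ 17581 annual layers.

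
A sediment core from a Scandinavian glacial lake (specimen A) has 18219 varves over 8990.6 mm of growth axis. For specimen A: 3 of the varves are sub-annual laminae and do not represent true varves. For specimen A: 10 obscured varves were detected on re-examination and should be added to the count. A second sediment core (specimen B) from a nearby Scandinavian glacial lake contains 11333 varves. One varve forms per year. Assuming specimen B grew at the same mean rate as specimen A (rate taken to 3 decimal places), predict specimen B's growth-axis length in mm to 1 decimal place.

Specimen A: correcting the raw count gives 18219 − 3 + 10 = 18226 true varves.
A: Mean rate = 8990.6 mm / 18226 years ≈ 0.493 mm per year.
Length of B = 0.493 × 11333 = 5587.2 mm.

5587.2 mm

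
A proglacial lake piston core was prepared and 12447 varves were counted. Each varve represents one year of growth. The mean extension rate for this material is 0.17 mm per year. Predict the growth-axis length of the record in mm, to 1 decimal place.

12447 years of growth are recorded.
Predicted length = 0.17 mm/year × 12447 years = 2116.0 mm.

2116.0 mm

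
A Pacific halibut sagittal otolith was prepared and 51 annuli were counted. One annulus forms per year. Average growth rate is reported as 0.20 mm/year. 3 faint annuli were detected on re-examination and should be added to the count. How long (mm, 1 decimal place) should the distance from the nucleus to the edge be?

10.8 mm

Correcting the raw count gives 51 + 3 = 54 true annuli.
Length ≈ 0.20 × 54 = 10.8 mm.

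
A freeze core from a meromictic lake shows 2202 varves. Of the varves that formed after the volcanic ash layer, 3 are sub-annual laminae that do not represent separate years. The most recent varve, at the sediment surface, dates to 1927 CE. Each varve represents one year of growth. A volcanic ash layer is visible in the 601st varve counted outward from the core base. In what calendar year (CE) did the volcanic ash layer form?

329 CE

2202 − 601 = 1601 varves lie beyond the volcanic ash layer toward the sediment surface.
Excluding 3 false varves: 1601 − 3 = 1598.
1927 − 1598 = 329 CE.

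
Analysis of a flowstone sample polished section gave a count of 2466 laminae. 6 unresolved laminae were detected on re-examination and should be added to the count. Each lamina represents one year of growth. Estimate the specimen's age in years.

Correcting the raw count gives 2466 + 6 = 2472 true laminae.
With a one-to-one lamina periodicity this is 2472 years.

2472 years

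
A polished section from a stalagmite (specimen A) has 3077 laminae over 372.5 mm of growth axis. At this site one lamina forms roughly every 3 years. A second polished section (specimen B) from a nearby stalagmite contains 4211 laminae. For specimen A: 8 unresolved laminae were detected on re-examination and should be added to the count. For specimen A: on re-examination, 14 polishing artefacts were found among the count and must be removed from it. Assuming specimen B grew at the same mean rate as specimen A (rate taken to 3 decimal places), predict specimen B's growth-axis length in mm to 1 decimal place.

Specimen A: after corrections the count is 3077 − 14 + 8 = 3071 laminae.
Specimen A: multiplying by 3 years per lamina: 3071 × 3 = 9213 years.
A: Mean rate = 372.5 mm / 9213 years ≈ 0.040 mm per year.
Specimen B: 4211 laminae at 3 years each span 4211 × 3 = 12633 years. Length of B = 0.040 × 12633 = 505.3 mm.

505.3 mm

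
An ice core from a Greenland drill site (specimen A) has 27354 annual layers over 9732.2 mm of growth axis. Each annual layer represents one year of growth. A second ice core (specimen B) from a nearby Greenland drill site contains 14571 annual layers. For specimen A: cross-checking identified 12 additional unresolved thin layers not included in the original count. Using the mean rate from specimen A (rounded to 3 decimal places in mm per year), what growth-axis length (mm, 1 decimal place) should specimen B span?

5187.3 mm

Specimen A: after corrections the count is 27354 + 12 = 27366 annual layers.
A: 9732.2 mm over 27366 years gives 9732.2 / 27366 ≈ 0.356 mm/yr.
Length of B = 0.356 × 14571 = 5187.3 mm.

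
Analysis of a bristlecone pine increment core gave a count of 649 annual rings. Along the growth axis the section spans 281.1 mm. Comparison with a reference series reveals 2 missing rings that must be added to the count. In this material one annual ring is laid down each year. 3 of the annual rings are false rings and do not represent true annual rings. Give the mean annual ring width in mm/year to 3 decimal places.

Correcting the raw count gives 649 − 3 + 2 = 648 true annual rings.
Mean rate = 281.1 mm / 648 years ≈ 0.434 mm/year.

0.434 mm/year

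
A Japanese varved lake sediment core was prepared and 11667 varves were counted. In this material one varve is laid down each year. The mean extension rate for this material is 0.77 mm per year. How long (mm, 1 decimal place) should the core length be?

8983.6 mm

11667 years of growth are recorded.
Length ≈ 0.77 × 11667 = 8983.6 mm.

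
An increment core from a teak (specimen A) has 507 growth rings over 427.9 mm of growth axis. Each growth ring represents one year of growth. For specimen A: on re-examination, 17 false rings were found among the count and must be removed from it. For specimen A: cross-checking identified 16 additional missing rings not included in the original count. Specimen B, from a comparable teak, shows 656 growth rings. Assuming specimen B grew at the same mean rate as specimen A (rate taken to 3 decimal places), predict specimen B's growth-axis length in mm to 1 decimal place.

555.0 mm

Specimen A: after corrections the count is 507 − 17 + 16 = 506 growth rings.
A: Extension rate ≈ 427.9 / 506 = 0.846 mm per year.
For B, 0.846 mm/year × 656 years = 555.0 mm.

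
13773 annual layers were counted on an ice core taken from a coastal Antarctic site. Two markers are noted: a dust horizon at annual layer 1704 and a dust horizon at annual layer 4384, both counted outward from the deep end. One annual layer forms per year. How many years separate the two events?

2680 years

The two markers are separated by 4384 − 1704 = 2680 annual layers.
One annual layer per year makes the interval 2680 years.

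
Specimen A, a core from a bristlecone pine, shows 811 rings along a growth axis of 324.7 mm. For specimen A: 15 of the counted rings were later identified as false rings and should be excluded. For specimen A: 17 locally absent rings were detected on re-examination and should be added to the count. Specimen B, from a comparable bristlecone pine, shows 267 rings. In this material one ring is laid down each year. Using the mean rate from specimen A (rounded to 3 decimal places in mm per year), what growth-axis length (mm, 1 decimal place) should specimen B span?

Specimen A: true ring count = 811 − 15 + 17 = 813.
A: Mean rate = 324.7 mm / 813 years ≈ 0.399 mm/year.
Length of B = 0.399 × 267 = 106.5 mm.

106.5 mm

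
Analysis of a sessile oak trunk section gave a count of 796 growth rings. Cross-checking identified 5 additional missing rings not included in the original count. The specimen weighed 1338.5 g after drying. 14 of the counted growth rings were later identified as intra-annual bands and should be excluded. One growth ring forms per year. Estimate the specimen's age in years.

787 years

True growth ring count = 796 − 14 + 5 = 787.
With a one-to-one growth ring periodicity this is 787 years.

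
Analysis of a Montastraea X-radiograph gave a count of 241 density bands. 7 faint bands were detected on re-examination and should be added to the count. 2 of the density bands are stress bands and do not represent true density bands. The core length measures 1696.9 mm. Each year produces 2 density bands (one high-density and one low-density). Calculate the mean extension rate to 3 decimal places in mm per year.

Adjusted count: 241 − 2 + 7 = 246 density bands.
246 density bands at 2 per year is 246 / 2 = 123 years.
1696.9 mm over 123 years gives 1696.9 / 123 ≈ 13.796 mm per year.

13.796 mm per year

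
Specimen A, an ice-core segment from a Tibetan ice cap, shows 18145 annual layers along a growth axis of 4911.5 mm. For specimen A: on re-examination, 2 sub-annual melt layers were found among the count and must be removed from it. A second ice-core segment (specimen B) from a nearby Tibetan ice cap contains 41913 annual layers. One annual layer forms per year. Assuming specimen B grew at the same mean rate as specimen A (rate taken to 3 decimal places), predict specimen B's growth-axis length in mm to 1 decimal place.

11358.4 mm

Specimen A: adjusted count: 18145 − 2 = 18143 annual layers.
A: Extension rate ≈ 4911.5 / 18143 = 0.271 mm per year.
For B, 0.271 mm/year × 41913 years = 11358.4 mm.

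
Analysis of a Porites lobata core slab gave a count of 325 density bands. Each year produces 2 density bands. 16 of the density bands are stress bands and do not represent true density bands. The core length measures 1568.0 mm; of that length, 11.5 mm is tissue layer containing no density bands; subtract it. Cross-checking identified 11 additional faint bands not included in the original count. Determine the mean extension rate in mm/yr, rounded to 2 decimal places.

Adjusted count: 325 − 16 + 11 = 320 density bands.
320 density bands at 2 per year is 320 / 2 = 160 years.
The growth record spans 1568.0 − 11.5 = 1556.5 mm.
1556.5 mm over 160 years gives 1556.5 / 160 ≈ 9.73 mm/yr.

9.73 mm/yr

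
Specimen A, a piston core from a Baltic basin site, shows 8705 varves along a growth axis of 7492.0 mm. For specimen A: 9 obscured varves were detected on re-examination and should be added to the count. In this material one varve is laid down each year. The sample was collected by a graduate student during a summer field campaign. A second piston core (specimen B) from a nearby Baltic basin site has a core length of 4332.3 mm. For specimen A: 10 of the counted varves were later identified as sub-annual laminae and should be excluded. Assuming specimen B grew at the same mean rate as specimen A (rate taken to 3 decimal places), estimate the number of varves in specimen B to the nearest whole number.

Specimen A: adjusted count: 8705 − 10 + 9 = 8704 varves.
A: Extension rate ≈ 7492.0 / 8704 = 0.861 mm per year.
Specimen B: 4332.3 mm / 0.861 mm per year = 5031.71 years ≈ 5032 varves.

5032 varves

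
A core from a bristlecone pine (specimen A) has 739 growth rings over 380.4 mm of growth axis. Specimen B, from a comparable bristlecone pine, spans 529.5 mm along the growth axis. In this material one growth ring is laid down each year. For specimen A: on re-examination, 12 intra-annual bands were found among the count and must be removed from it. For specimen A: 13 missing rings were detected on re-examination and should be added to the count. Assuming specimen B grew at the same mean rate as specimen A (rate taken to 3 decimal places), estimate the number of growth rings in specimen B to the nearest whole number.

1030 growth rings

Specimen A: correcting the raw count gives 739 − 12 + 13 = 740 true growth rings.
A: Mean rate = 380.4 mm / 740 years ≈ 0.514 mm/year.
For B, 529.5 / 0.514 = 1030.16 years ≈ 1030 growth rings.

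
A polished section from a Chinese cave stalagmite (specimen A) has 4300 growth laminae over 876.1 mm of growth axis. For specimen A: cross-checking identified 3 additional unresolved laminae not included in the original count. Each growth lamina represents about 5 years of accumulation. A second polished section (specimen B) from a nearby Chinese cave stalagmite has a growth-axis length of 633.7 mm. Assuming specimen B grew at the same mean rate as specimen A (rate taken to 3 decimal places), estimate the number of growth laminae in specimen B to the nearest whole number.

3091 growth laminae

Specimen A: correcting the raw count gives 4300 + 3 = 4303 true growth laminae.
Specimen A: at 5 years per growth lamina, 4303 × 5 = 21515 years.
A: Extension rate ≈ 876.1 / 21515 = 0.041 mm per year.
B spans 633.7 / 0.041 = 15456.10 years; at 5 years per growth lamina that is 15456.10 / 5 ≈ 3091 growth laminae.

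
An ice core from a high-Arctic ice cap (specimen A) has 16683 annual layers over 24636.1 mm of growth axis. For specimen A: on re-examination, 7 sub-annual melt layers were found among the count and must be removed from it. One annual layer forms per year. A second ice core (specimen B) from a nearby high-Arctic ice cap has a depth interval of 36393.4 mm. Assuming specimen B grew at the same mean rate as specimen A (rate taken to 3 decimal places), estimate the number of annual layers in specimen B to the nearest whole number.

Specimen A: adjusted count: 16683 − 7 = 16676 annual layers.
A: Extension rate ≈ 24636.1 / 16676 = 1.477 mm per year.
Specimen B: 36393.4 mm / 1.477 mm per year = 24640.08 years ≈ 24640 annual layers.

24640 annual layers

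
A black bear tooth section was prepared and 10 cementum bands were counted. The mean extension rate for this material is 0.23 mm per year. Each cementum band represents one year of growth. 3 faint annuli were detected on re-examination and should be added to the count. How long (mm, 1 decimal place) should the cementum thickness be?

Adjusted count: 10 + 3 = 13 cementum bands.
Length ≈ 0.23 × 13 = 3.0 mm.

3.0 mm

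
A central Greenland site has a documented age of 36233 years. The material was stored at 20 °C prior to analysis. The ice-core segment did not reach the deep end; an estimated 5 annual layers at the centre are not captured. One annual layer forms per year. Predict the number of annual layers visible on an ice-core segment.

36228 annual layers

One annual layer per year gives 36233 annual layers over 36233 years.
36233 − 5 missed = 36228 annual layers expected in the prepared section.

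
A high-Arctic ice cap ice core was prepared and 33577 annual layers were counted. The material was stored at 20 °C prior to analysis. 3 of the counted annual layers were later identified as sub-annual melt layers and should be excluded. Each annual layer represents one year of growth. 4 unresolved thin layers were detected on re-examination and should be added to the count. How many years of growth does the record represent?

Adjusted count: 33577 − 3 + 4 = 33578 annual layers.
One annual layer per year makes the duration 33578 years.

33578 yr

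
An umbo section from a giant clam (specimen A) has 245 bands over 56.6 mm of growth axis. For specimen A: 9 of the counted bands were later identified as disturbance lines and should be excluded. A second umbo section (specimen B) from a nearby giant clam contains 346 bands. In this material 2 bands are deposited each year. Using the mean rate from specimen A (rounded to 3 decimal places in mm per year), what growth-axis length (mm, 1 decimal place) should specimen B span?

83.0 mm

Specimen A: adjusted count: 245 − 9 = 236 bands.
Specimen A: with 2 bands per year, 236 / 2 = 118 years.
A: Extension rate ≈ 56.6 / 118 = 0.480 mm per year.
Specimen B: with 2 bands per year, 346 / 2 = 173 years. For B, 0.480 mm/year × 173 years = 83.0 mm.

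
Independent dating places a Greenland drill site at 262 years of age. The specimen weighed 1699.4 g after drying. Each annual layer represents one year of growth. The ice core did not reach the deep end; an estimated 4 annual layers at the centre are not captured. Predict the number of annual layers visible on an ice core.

258 annual layers

At one annual layer per year, 262 years correspond to 262 annual layers.
Subtracting the 4 annual layers not captured gives 262 − 4 = 258 annual layers in the record.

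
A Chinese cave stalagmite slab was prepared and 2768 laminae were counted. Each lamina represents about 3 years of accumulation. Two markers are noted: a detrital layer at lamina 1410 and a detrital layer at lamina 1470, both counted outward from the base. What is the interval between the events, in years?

Separation: 1470 − 1410 = 60 laminae.
60 laminae at 3 years each span 60 × 3 = 180 years.

180 years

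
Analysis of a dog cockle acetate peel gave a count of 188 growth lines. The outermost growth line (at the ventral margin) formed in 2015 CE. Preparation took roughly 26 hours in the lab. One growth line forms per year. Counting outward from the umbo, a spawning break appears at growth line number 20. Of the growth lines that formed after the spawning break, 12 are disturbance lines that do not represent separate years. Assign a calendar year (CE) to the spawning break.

Between growth line 20 and the ventral margin there are 188 − 20 = 168 growth lines.
Excluding 12 false growth lines: 168 − 12 = 156.
Counting back 156 years from 2015 CE places the spawning break in 2015 − 156 = 1859 CE.

1859 CE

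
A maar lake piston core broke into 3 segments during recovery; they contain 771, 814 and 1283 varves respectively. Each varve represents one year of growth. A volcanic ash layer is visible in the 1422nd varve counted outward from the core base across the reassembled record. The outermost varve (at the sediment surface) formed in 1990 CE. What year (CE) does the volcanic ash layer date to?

Total varves = 771 + 814 + 1283 = 2868.
Between varve 1422 and the sediment surface there are 2868 − 1422 = 1446 varves.
Counting back 1446 years from 1990 CE places the volcanic ash layer in 1990 − 1446 = 544 CE.

544 CE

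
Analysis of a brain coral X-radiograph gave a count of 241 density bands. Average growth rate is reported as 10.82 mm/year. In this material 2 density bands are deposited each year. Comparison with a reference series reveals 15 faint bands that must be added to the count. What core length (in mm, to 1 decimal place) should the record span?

After corrections the count is 241 + 15 = 256 density bands.
Dividing by 2 density bands per year: 256 / 2 = 128 years.
Predicted length = 10.82 mm/year × 128 years = 1385.0 mm.

1385.0 mm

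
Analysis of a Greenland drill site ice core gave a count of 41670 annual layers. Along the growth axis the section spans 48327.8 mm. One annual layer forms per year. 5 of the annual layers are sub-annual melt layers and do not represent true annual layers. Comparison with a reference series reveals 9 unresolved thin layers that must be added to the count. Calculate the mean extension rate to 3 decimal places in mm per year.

1.160 mm per year

Correcting the raw count gives 41670 − 5 + 9 = 41674 true annual layers.
Extension rate ≈ 48327.8 / 41674 = 1.160 mm per year.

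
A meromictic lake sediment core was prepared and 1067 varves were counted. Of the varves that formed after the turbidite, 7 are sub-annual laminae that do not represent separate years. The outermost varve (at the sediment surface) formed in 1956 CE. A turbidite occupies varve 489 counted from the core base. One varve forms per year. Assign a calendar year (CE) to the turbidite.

The turbidite sits at varve 489 from the core base, so 1067 − 489 = 578 varves formed after it.
Excluding 7 false varves: 578 − 7 = 571.
Counting back 571 years from 1956 CE places the turbidite in 1956 − 571 = 1385 CE.

1385 CE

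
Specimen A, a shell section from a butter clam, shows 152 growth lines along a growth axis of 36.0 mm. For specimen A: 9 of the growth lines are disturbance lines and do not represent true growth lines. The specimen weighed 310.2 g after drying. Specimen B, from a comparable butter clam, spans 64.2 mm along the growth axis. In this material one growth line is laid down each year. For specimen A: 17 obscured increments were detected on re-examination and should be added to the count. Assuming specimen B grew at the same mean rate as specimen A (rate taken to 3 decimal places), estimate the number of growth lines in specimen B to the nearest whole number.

Specimen A: adjusted count: 152 − 9 + 17 = 160 growth lines.
A: Extension rate ≈ 36.0 / 160 = 0.225 mm per year.
B spans 64.2 / 0.225 = 285.33 years ≈ 285 growth lines.

285 growth lines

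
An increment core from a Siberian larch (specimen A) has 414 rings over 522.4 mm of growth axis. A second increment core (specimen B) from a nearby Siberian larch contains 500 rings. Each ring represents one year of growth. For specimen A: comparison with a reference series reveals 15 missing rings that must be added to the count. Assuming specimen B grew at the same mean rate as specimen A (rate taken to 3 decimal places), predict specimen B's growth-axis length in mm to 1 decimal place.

609.0 mm

Specimen A: correcting the raw count gives 414 + 15 = 429 true rings.
A: Mean rate = 522.4 mm / 429 years ≈ 1.218 mm/year.
B's length ≈ 1.218 × 500 = 609.0 mm.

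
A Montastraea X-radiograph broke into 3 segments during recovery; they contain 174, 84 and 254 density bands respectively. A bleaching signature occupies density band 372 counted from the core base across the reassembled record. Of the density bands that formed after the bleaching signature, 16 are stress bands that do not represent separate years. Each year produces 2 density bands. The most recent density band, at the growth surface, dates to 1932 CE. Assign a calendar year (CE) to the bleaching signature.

1870 CE

Total density bands = 174 + 84 + 254 = 512.
The bleaching signature sits at density band 372 from the core base, so 512 − 372 = 140 density bands formed after it.
Removing the 16 false density bands leaves 140 − 16 = 124 true density bands beyond the bleaching signature.
124 density bands at 2 per year is 124 / 2 = 62 years.
1932 − 62 = 1870 CE.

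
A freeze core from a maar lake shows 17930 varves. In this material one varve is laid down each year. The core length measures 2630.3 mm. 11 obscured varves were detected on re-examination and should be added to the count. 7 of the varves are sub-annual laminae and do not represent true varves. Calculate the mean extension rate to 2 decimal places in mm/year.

0.15 mm/year

Adjusted count: 17930 − 7 + 11 = 17934 varves.
Mean rate = 2630.3 mm / 17934 years ≈ 0.15 mm/year.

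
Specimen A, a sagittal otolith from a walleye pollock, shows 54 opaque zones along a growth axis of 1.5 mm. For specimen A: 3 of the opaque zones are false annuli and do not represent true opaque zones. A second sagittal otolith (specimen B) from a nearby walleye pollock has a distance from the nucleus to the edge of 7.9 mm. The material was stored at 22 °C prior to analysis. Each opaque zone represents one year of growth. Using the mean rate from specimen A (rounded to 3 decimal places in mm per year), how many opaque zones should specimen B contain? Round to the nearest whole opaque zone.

Specimen A: true opaque zone count = 54 − 3 = 51.
A: Extension rate ≈ 1.5 / 51 = 0.029 mm/yr.
Specimen B: 7.9 mm / 0.029 mm per year = 272.41 years ≈ 272 opaque zones.

272 opaque zones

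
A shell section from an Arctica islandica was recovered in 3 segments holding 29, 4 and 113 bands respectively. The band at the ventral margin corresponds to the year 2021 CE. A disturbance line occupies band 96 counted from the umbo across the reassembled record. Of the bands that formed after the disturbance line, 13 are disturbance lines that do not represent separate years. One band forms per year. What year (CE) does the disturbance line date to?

Total bands = 29 + 4 + 113 = 146.
The disturbance line sits at band 96 from the umbo, so 146 − 96 = 50 bands formed after it.
Excluding 13 false bands: 50 − 13 = 37.
The band at the ventral margin is 2021 CE, so the disturbance line dates to 2021 − 37 = 1984 CE.

1984 CE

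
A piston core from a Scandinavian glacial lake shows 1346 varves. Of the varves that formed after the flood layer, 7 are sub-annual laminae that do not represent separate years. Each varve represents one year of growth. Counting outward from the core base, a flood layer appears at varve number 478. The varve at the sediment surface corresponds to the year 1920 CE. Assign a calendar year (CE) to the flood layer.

The flood layer sits at varve 478 from the core base, so 1346 − 478 = 868 varves formed after it.
868 − 7 false = 861 true varves after the flood layer.
The varve at the sediment surface is 1920 CE, so the flood layer dates to 1920 − 861 = 1059 CE.

1059 CE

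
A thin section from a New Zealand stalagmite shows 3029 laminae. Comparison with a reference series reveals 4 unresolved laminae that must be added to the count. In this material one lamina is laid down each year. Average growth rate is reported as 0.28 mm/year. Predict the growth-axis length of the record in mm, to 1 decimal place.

849.2 mm

Correcting the raw count gives 3029 + 4 = 3033 true laminae.
Length ≈ 0.28 × 3033 = 849.2 mm.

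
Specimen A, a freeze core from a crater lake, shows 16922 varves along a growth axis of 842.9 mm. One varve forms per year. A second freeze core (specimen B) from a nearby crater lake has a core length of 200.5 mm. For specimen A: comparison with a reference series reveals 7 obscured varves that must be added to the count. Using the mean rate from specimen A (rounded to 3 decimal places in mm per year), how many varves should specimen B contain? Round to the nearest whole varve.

4010 varves

Specimen A: correcting the raw count gives 16922 + 7 = 16929 true varves.
A: Extension rate ≈ 842.9 / 16929 = 0.050 mm/yr.
For B, 200.5 / 0.050 = 4010.00 years ≈ 4010 varves.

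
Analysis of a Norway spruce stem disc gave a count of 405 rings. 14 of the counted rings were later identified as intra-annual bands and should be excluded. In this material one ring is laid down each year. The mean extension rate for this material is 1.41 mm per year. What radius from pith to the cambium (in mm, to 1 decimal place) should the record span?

551.3 mm

True ring count = 405 − 14 = 391.
Length ≈ 1.41 × 391 = 551.3 mm.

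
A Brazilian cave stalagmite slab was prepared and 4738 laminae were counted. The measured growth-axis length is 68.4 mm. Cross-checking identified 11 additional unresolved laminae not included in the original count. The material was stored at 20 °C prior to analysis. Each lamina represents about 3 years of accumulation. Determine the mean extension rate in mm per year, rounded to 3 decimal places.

After corrections the count is 4738 + 11 = 4749 laminae.
At 3 years per lamina, 4749 × 3 = 14247 years.
Mean rate = 68.4 mm / 14247 years ≈ 0.005 mm per year.

0.005 mm per year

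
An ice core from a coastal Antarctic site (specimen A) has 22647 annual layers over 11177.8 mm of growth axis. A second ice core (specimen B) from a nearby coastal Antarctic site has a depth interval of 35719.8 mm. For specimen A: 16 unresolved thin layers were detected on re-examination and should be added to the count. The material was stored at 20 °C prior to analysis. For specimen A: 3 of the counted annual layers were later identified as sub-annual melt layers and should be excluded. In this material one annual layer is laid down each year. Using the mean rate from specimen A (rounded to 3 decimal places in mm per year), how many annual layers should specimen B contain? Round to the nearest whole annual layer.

72454 annual layers

Specimen A: adjusted count: 22647 − 3 + 16 = 22660 annual layers.
A: 11177.8 mm over 22660 years gives 11177.8 / 22660 ≈ 0.493 mm/year.
Specimen B: 35719.8 mm / 0.493 mm per year = 72453.96 years ≈ 72454 annual layers.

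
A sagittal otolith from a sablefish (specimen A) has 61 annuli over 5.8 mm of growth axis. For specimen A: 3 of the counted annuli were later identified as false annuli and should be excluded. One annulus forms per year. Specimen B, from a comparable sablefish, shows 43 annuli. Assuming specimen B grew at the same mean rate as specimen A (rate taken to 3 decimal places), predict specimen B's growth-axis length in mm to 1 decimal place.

4.3 mm

Specimen A: adjusted count: 61 − 3 = 58 annuli.
A: Mean rate = 5.8 mm / 58 years ≈ 0.100 mm per year.
Length of B = 0.100 × 43 = 4.3 mm.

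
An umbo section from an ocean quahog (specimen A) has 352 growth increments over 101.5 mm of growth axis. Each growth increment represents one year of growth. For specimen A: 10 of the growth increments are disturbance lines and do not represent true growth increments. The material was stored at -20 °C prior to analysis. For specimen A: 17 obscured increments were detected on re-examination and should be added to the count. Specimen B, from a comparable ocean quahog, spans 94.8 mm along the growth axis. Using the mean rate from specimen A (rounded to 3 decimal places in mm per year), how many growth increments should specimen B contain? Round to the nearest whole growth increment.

Specimen A: after corrections the count is 352 − 10 + 17 = 359 growth increments.
A: 101.5 mm over 359 years gives 101.5 / 359 ≈ 0.283 mm/yr.
For B, 94.8 / 0.283 = 334.98 years ≈ 335 growth increments.

335 growth increments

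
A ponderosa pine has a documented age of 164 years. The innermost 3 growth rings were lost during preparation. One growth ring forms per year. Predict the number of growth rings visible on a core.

161 growth rings

Expected growth rings over 164 years: 164.
Less the 3 uncaptured growth rings: 164 − 3 = 161.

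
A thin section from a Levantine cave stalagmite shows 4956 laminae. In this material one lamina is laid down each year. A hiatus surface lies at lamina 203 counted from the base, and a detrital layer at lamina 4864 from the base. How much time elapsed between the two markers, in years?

4661 years

Separation: 4864 − 203 = 4661 laminae.
That is 4661 years at one lamina per year.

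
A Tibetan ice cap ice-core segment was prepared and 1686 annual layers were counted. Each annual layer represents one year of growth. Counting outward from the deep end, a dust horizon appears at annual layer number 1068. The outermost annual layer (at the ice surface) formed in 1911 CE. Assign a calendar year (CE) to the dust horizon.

1293 CE

The dust horizon sits at annual layer 1068 from the deep end, so 1686 − 1068 = 618 annual layers formed after it.
1911 − 618 = 1293 CE.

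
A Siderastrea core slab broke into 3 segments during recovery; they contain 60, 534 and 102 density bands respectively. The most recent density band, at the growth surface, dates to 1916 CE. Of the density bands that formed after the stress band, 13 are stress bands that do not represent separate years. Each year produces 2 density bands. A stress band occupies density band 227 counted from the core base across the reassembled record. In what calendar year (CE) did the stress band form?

Total density bands = 60 + 534 + 102 = 696.
696 − 227 = 469 density bands lie beyond the stress band toward the growth surface.
Removing the 13 false density bands leaves 469 − 13 = 456 true density bands beyond the stress band.
With 2 density bands per year, 456 / 2 = 228 years.
1916 − 228 = 1688 CE.

1688 CE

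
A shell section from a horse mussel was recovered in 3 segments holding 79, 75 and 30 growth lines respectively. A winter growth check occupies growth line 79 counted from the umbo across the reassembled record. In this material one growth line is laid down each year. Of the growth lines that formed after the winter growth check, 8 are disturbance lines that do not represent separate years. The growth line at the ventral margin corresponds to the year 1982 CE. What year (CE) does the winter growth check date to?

Total growth lines = 79 + 75 + 30 = 184.
The winter growth check sits at growth line 79 from the umbo, so 184 − 79 = 105 growth lines formed after it.
105 − 8 false = 97 true growth lines after the winter growth check.
The growth line at the ventral margin is 1982 CE, so the winter growth check dates to 1982 − 97 = 1885 CE.

1885 CE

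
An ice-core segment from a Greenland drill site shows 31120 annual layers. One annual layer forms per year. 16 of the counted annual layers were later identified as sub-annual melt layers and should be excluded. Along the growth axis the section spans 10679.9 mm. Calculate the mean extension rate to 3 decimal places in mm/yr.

0.343 mm/yr

Correcting the raw count gives 31120 − 16 = 31104 true annual layers.
Extension rate ≈ 10679.9 / 31104 = 0.343 mm/yr.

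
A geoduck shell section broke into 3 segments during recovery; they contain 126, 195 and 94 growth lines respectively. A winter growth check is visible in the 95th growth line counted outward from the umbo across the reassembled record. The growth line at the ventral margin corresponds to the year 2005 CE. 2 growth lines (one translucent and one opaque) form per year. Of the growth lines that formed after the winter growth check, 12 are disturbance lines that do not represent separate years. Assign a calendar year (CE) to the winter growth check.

1851 CE

Total growth lines = 126 + 195 + 94 = 415.
Between growth line 95 and the ventral margin there are 415 − 95 = 320 growth lines.
320 − 12 false = 308 true growth lines after the winter growth check.
With 2 growth lines per year, 308 / 2 = 154 years.
Counting back 154 years from 2005 CE places the winter growth check in 2005 − 154 = 1851 CE.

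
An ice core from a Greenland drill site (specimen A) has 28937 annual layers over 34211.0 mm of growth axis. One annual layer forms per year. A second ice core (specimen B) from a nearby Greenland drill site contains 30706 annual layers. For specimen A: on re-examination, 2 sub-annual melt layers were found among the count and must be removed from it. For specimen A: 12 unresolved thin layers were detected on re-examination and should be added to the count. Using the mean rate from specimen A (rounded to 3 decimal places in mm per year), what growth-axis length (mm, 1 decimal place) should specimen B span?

Specimen A: true annual layer count = 28937 − 2 + 12 = 28947.
A: Mean rate = 34211.0 mm / 28947 years ≈ 1.182 mm/year.
B's length ≈ 1.182 × 30706 = 36294.5 mm.

36294.5 mm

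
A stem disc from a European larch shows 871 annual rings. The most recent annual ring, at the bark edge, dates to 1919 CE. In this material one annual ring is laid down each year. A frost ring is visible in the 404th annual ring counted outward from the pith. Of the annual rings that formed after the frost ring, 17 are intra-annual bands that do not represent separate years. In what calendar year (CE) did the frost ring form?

1469 CE

The frost ring sits at annual ring 404 from the pith, so 871 − 404 = 467 annual rings formed after it.
Removing the 17 false annual rings leaves 467 − 17 = 450 true annual rings beyond the frost ring.
Counting back 450 years from 1919 CE places the frost ring in 1919 − 450 = 1469 CE.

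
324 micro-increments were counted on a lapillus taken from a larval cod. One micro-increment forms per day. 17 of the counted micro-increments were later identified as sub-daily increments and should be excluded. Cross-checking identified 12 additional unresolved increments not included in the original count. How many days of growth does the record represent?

After corrections the count is 324 − 17 + 12 = 319 micro-increments.
One micro-increment per day makes the duration 319 days.

319 days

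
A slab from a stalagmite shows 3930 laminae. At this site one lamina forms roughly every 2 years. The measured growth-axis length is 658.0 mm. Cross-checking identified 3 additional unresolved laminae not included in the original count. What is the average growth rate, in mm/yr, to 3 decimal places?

0.084 mm/yr

After corrections the count is 3930 + 3 = 3933 laminae.
Multiplying by 2 years per lamina: 3933 × 2 = 7866 years.
658.0 mm over 7866 years gives 658.0 / 7866 ≈ 0.084 mm/yr.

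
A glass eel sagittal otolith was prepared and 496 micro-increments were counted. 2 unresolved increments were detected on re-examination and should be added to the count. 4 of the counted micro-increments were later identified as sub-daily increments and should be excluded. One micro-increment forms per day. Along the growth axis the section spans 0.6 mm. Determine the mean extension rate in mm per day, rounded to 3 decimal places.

Adjusted count: 496 − 4 + 2 = 494 micro-increments.
0.6 mm over 494 days gives 0.6 / 494 ≈ 0.001 mm per day.

0.001 mm per day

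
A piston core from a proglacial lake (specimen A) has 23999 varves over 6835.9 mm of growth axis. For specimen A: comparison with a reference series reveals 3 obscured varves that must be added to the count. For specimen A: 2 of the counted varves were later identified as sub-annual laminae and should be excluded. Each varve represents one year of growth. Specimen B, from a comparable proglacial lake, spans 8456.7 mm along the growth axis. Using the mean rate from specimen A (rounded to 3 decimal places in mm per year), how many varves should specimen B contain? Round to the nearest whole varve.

Specimen A: after corrections the count is 23999 − 2 + 3 = 24000 varves.
A: 6835.9 mm over 24000 years gives 6835.9 / 24000 ≈ 0.285 mm per year.
For B, 8456.7 / 0.285 = 29672.63 years ≈ 29673 varves.

29673 varves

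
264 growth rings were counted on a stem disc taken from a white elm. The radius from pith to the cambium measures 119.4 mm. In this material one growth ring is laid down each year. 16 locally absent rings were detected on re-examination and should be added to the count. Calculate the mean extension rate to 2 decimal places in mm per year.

Adjusted count: 264 + 16 = 280 growth rings.
Extension rate ≈ 119.4 / 280 = 0.43 mm per year.

0.43 mm per year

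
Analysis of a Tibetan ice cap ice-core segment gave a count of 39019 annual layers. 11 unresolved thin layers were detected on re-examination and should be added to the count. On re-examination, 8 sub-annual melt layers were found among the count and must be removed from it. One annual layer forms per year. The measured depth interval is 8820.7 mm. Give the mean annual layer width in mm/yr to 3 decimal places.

0.226 mm/yr

Adjusted count: 39019 − 8 + 11 = 39022 annual layers.
Extension rate ≈ 8820.7 / 39022 = 0.226 mm/yr.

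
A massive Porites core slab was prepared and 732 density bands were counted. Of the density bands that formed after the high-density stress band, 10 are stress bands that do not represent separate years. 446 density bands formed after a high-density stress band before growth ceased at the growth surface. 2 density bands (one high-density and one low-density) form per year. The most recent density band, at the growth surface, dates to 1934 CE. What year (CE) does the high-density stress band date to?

1716 CE

There are 446 density bands younger than the high-density stress band.
Removing the 10 false density bands leaves 446 − 10 = 436 true density bands beyond the high-density stress band.
With 2 density bands per year, 436 / 2 = 218 years.
1934 − 218 = 1716 CE.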